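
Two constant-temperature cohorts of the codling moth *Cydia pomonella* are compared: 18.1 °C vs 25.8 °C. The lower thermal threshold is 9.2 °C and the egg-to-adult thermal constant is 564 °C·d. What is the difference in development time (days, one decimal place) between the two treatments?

At 18.1 °C: 564 / (18.1 − 9.2) = 564 / 8.9 = 63.371 d.
At 25.8 °C: 564 / (25.8 − 9.2) = 564 / 16.6 = 33.976 d.
Difference = |63.371 − 33.976| = 29.395 ≈ 29.4 days.

29.4 days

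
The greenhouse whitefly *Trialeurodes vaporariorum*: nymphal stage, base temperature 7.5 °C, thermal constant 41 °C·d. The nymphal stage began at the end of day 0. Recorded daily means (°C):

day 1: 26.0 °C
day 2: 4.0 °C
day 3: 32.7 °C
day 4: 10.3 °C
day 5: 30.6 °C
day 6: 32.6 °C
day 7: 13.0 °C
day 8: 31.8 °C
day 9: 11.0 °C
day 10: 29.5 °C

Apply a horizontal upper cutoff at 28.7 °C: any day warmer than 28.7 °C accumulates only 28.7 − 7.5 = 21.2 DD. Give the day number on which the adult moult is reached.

Daily DD above 7.5 °C (capped at 21.2): 18.5, 0.0, 21.2, 2.8, 21.2, 21.2, 5.5, 21.2, 3.5, 21.2.
Cumulative: 18.5, 18.5, 39.7, 42.5, 63.7, 84.9, 90.4, 111.6, 115.1, 136.3.
The total first reaches 41 DD on day 4.

day 4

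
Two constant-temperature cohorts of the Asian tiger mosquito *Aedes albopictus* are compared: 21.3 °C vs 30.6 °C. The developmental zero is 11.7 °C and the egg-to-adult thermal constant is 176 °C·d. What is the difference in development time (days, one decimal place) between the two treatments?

At 21.3 °C: 176 / (21.3 − 11.7) = 176 / 9.6 = 18.333 d.
At 30.6 °C: 176 / (30.6 − 11.7) = 176 / 18.9 = 9.312 d.
Difference = |18.333 − 9.312| = 9.021 ≈ 9.0 days.

9.0 days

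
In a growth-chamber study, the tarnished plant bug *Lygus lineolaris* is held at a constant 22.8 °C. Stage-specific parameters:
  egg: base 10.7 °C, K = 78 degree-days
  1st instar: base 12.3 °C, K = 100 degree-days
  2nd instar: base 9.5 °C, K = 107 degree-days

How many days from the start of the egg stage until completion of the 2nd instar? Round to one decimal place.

24.0 days

egg: 78 / (22.8 − 10.7) = 78 / 12.1 = 6.446 d.
1st instar: 100 / (22.8 − 12.3) = 100 / 10.5 = 9.524 d.
2nd instar: 107 / (22.8 − 9.5) = 107 / 13.3 = 8.045 d.
Sum = 24.015 ≈ 24.0 days.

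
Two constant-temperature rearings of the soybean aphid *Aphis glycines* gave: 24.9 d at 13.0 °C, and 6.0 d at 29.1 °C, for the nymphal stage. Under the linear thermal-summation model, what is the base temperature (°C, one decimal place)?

7.9 °C

Under the model K = D·(T − T_b), so D₁·(T₁ − T_b) = D₂·(T₂ − T_b).
24.9·(13.0 − T_b) = 6.0·(29.1 − T_b)
T_b = (24.9·13.0 − 6.0·29.1) / (24.9 − 6.0) = 149.10 / 18.9 = 7.889 °C ≈ 7.9 °C.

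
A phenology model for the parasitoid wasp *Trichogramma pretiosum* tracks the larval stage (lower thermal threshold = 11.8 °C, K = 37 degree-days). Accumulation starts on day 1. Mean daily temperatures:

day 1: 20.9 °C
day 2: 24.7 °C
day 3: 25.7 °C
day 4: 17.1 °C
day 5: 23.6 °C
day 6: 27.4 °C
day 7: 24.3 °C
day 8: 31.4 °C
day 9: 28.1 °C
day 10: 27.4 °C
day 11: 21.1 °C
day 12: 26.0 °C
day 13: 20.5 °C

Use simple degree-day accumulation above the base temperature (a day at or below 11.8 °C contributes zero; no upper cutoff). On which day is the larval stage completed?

day 4

Daily DD above 11.8 °C: 9.1, 12.9, 13.9, 5.3, 11.8, 15.6, 12.5, 19.6, 16.3, 15.6, 9.3, 14.2, 8.7.
Cumulative: 9.1, 22.0, 35.9, 41.2, 53.0, 68.6, 81.1, 100.7, 117.0, 132.6, 141.9, 156.1, 164.8.
The total first reaches 37 DD on day 4.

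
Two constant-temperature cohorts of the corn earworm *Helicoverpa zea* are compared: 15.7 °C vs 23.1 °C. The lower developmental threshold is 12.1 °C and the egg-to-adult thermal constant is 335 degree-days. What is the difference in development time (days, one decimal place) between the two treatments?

62.6 days

At 15.7 °C: 335 / (15.7 − 12.1) = 335 / 3.6 = 93.056 d.
At 23.1 °C: 335 / (23.1 − 12.1) = 335 / 11.0 = 30.455 d.
Difference = |93.056 − 30.455| = 62.601 ≈ 62.6 days.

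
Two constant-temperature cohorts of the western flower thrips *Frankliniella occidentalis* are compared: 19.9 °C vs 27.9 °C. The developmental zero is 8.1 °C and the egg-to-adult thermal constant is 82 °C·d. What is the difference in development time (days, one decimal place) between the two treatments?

At 19.9 °C: 82 / (19.9 − 8.1) = 82 / 11.8 = 6.949 d.
At 27.9 °C: 82 / (27.9 − 8.1) = 82 / 19.8 = 4.141 d.
Difference = |6.949 − 4.141| = 2.808 ≈ 2.8 days.

2.8 days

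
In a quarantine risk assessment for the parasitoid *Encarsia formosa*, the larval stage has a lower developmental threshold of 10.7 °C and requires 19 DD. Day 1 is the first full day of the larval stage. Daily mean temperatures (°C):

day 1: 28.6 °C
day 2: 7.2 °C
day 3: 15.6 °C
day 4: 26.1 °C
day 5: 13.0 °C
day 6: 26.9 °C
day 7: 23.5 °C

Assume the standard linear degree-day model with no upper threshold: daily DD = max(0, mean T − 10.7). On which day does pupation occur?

day 3

Daily DD above 10.7 °C: 17.9, 0.0, 4.9, 15.4, 2.3, 16.2, 12.8.
Cumulative: 17.9, 17.9, 22.8, 38.2, 40.5, 56.7, 69.5.
The total first reaches 19 DD on day 3.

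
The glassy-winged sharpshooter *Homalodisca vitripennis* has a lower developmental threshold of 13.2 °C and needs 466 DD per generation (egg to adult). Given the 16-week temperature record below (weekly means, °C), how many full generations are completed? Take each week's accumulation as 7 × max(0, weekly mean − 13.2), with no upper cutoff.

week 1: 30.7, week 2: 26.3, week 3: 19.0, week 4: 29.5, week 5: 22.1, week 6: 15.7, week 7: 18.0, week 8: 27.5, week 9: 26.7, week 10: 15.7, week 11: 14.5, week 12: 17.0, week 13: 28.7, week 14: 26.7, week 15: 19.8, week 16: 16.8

2 generations

Weekly DD (7 × max(0, T̄ − 13.2)): 122.5, 91.7, 40.6, 114.1, 62.3, 17.5, 33.6, 100.1, 94.5, 17.5, 9.1, 26.6, 108.5, 94.5, 46.2, 25.2.
Season total = 1004.5 DD.
Complete generations = ⌊1004.5 / 466⌋ = 2.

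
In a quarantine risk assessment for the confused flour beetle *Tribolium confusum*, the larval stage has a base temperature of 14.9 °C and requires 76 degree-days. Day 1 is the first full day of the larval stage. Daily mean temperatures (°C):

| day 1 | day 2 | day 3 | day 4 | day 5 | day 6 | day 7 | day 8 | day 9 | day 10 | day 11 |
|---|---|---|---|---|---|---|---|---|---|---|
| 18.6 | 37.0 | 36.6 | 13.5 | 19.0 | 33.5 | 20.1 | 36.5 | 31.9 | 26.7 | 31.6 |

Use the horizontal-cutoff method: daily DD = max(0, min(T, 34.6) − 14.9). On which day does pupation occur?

day 8

Daily DD above 14.9 °C (capped at 19.7): 3.7, 19.7, 19.7, 0.0, 4.1, 18.6, 5.2, 19.7, 17.0, 11.8, 16.7.
Cumulative: 3.7, 23.4, 43.1, 43.1, 47.2, 65.8, 71.0, 90.7, 107.7, 119.5, 136.2.
The total first reaches 76 DD on day 8.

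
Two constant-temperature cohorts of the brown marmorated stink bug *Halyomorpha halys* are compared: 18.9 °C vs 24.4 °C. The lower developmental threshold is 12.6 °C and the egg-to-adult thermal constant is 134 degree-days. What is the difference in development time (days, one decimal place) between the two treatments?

9.9 days

At 18.9 °C: 134 / (18.9 − 12.6) = 134 / 6.3 = 21.270 d.
At 24.4 °C: 134 / (24.4 − 12.6) = 134 / 11.8 = 11.356 d.
Difference = |21.270 − 11.356| = 9.914 ≈ 9.9 days.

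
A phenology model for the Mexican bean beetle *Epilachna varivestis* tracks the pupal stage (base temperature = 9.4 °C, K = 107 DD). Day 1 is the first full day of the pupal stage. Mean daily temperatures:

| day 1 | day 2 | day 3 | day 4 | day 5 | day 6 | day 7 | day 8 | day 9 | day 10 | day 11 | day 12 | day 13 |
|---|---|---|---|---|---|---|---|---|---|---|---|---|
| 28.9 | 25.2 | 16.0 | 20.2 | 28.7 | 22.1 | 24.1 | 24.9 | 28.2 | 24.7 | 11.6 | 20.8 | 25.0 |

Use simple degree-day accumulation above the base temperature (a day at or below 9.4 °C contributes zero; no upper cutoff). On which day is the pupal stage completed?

day 8

Daily DD above 9.4 °C: 19.5, 15.8, 6.6, 10.8, 19.3, 12.7, 14.7, 15.5, 18.8, 15.3, 2.2, 11.4, 15.6.
Cumulative: 19.5, 35.3, 41.9, 52.7, 72.0, 84.7, 99.4, 114.9, 133.7, 149.0, 151.2, 162.6, 178.2.
The total first reaches 107 DD on day 8.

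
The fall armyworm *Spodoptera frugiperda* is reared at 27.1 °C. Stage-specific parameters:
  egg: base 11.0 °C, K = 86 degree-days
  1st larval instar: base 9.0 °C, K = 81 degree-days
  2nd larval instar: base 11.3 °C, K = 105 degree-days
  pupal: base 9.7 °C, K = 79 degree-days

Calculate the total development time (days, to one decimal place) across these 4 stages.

21.0 days

egg: 86 / (27.1 − 11.0) = 86 / 16.1 = 5.342 d.
1st larval instar: 81 / (27.1 − 9.0) = 81 / 18.1 = 4.475 d.
2nd larval instar: 105 / (27.1 − 11.3) = 105 / 15.8 = 6.646 d.
pupal: 79 / (27.1 − 9.7) = 79 / 17.4 = 4.540 d.
Sum = 21.003 ≈ 21.0 days.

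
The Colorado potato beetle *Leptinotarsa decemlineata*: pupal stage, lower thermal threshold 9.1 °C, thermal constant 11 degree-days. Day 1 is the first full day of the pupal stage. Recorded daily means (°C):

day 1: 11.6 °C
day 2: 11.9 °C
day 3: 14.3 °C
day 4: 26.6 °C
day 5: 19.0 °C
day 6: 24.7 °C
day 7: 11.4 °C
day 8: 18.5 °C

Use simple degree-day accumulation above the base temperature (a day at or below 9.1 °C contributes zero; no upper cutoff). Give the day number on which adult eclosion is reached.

Daily DD above 9.1 °C: 2.5, 2.8, 5.2, 17.5, 9.9, 15.6, 2.3, 9.4.
Cumulative: 2.5, 5.3, 10.5, 28.0, 37.9, 53.5, 55.8, 65.2.
The total first reaches 11 DD on day 4.

day 4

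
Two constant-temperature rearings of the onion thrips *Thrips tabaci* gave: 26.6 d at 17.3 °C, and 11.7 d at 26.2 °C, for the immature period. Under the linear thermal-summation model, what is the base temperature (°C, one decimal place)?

Under the model K = D·(T − T_b), so D₁·(T₁ − T_b) = D₂·(T₂ − T_b).
26.6·(17.3 − T_b) = 11.7·(26.2 − T_b)
T_b = (26.6·17.3 − 11.7·26.2) / (26.6 − 11.7) = 153.64 / 14.9 = 10.311 °C ≈ 10.3 °C.

10.3 °C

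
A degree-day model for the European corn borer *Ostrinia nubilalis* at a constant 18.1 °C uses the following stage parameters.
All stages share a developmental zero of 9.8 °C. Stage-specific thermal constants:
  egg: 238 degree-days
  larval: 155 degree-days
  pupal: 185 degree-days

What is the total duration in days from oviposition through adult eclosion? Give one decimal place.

69.6 days

Daily accumulation at 18.1 °C = 18.1 − 9.8 = 8.3 DD/day.
Total K = 238 + 155 + 185 = 578 DD.
Total duration = 578 / 8.3 = 69.639 ≈ 69.6 days.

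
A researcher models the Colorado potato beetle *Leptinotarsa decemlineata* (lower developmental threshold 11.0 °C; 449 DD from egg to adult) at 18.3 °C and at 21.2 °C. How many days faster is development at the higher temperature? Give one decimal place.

At 18.3 °C: 449 / (18.3 − 11.0) = 449 / 7.3 = 61.507 d.
At 21.2 °C: 449 / (21.2 − 11.0) = 449 / 10.2 = 44.020 d.
Difference = |61.507 − 44.020| = 17.487 ≈ 17.5 days.

17.5 days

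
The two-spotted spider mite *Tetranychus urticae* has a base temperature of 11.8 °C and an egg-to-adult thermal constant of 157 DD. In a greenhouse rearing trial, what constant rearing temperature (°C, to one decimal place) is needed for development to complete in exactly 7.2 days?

Required daily accumulation = 157 / 7.2 = 21.806 DD/day.
T = T_base + 21.806 = 11.8 + 21.806 = 33.606 ≈ 33.6 °C.

33.6 °C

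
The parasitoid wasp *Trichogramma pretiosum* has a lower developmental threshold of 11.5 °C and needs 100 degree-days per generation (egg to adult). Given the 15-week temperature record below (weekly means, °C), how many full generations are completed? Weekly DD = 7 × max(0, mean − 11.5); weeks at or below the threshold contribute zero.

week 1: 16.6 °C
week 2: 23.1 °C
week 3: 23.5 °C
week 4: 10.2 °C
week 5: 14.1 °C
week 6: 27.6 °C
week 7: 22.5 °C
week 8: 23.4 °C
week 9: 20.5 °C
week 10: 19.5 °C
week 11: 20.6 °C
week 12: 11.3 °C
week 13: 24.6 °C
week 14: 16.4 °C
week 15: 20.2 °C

Weekly DD (7 × max(0, T̄ − 11.5)): 35.7, 81.2, 84.0, 0.0, 18.2, 112.7, 77.0, 83.3, 63.0, 56.0, 63.7, 0.0, 91.7, 34.3, 60.9.
Season total = 861.7 DD.
Complete generations = ⌊861.7 / 100⌋ = 8.

8 generations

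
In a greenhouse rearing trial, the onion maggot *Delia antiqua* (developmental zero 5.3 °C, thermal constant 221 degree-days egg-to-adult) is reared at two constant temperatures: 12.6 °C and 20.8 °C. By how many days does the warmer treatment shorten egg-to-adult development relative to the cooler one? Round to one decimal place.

At 12.6 °C: 221 / (12.6 − 5.3) = 221 / 7.3 = 30.274 d.
At 20.8 °C: 221 / (20.8 − 5.3) = 221 / 15.5 = 14.258 d.
Difference = |30.274 − 14.258| = 16.016 ≈ 16.0 days.

16.0 days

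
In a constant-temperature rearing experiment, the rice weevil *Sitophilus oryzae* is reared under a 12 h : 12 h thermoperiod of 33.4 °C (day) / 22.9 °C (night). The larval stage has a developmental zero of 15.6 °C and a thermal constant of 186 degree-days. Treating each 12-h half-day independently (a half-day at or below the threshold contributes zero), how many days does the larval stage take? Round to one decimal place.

14.8 days

Day half: max(0, 33.4 − 15.6) × 0.5 = 17.8 × 0.5 = 8.90 DD.
Night half: max(0, 22.9 − 15.6) × 0.5 = 7.3 × 0.5 = 3.65 DD.
Per 24 h: 12.55 DD/day.
Duration = 186 / 12.55 = 14.821 ≈ 14.8 days.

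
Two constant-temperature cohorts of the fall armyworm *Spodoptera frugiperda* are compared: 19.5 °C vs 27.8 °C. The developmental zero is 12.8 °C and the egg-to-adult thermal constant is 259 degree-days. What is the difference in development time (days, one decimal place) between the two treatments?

At 19.5 °C: 259 / (19.5 − 12.8) = 259 / 6.7 = 38.657 d.
At 27.8 °C: 259 / (27.8 − 12.8) = 259 / 15.0 = 17.267 d.
Difference = |38.657 − 17.267| = 21.390 ≈ 21.4 days.

21.4 days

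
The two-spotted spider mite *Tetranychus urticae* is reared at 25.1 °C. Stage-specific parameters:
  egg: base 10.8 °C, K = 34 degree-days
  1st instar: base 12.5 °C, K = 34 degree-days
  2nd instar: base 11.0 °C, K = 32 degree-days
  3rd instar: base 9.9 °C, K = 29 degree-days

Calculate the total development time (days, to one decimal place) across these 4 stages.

egg: 34 / (25.1 − 10.8) = 34 / 14.3 = 2.378 d.
1st instar: 34 / (25.1 − 12.5) = 34 / 12.6 = 2.698 d.
2nd instar: 32 / (25.1 − 11.0) = 32 / 14.1 = 2.270 d.
3rd instar: 29 / (25.1 − 9.9) = 29 / 15.2 = 1.908 d.
Sum = 9.253 ≈ 9.3 days.

9.3 days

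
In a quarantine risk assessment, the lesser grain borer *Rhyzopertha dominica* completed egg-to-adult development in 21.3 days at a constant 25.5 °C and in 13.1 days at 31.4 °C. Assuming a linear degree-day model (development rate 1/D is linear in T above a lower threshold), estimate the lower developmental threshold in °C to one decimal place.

16.1 °C

Linear rate model ⇒ the product D·(T − T_b) is constant across temperatures.
21.3·(25.5 − T_b) = 13.1·(31.4 − T_b)
T_b = (21.3·25.5 − 13.1·31.4) / (21.3 − 13.1) = 131.81 / 8.2 = 16.074 °C ≈ 16.1 °C.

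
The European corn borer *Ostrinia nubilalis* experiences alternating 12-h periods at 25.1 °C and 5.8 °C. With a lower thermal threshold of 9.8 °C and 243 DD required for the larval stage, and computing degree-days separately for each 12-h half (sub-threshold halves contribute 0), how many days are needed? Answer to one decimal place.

31.8 days

Day half: max(0, 25.1 − 9.8) × 0.5 = 15.3 × 0.5 = 7.65 DD.
Night half: max(0, 5.8 − 9.8) × 0.5 = 0.0 × 0.5 = 0.00 DD.
Per 24 h: 7.65 DD/day.
Duration = 243 / 7.65 = 31.765 ≈ 31.8 days.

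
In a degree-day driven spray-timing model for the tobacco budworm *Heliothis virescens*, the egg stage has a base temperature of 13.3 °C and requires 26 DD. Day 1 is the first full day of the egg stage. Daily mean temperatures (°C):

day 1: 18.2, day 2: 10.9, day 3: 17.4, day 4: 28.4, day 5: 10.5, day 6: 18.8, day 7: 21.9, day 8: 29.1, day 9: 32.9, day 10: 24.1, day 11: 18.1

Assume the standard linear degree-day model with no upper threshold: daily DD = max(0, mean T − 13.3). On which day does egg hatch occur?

Daily DD above 13.3 °C: 4.9, 0.0, 4.1, 15.1, 0.0, 5.5, 8.6, 15.8, 19.6, 10.8, 4.8.
Cumulative: 4.9, 4.9, 9.0, 24.1, 24.1, 29.6, 38.2, 54.0, 73.6, 84.4, 89.2.
The total first reaches 26 DD on day 6.

day 6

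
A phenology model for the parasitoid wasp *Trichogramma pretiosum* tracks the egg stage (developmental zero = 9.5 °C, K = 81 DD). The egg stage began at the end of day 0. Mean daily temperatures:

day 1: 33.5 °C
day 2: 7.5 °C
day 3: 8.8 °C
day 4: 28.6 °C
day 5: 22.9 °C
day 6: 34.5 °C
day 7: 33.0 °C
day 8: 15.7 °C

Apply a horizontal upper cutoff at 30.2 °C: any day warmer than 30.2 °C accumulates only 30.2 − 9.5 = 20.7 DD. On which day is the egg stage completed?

Daily DD above 9.5 °C (capped at 20.7): 20.7, 0.0, 0.0, 19.1, 13.4, 20.7, 20.7, 6.2.
Cumulative: 20.7, 20.7, 20.7, 39.8, 53.2, 73.9, 94.6, 100.8.
The total first reaches 81 DD on day 7.

day 7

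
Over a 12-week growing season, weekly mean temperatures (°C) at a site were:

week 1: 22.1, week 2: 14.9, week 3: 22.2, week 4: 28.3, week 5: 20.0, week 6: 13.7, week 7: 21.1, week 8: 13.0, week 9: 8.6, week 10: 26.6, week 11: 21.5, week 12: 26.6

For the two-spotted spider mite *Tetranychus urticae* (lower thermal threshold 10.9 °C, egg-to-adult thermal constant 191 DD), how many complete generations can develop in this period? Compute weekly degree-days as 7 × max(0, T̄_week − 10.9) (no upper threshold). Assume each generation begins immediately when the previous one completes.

Weekly DD (7 × max(0, T̄ − 10.9)): 78.4, 28.0, 79.1, 121.8, 63.7, 19.6, 71.4, 14.7, 0.0, 109.9, 74.2, 109.9.
Season total = 770.7 DD.
Complete generations = ⌊770.7 / 191⌋ = 4.

4 generations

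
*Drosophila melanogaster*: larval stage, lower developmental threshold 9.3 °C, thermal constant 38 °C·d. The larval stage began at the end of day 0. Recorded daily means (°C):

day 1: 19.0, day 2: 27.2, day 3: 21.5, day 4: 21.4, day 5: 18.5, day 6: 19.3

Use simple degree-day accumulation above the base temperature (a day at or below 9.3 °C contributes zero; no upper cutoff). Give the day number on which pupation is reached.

day 3

Daily DD above 9.3 °C: 9.7, 17.9, 12.2, 12.1, 9.2, 10.0.
Cumulative: 9.7, 27.6, 39.8, 51.9, 61.1, 71.1.
The total first reaches 38 DD on day 3.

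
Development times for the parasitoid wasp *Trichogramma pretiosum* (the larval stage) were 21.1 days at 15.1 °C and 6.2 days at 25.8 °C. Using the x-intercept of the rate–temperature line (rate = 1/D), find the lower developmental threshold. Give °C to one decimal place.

Under the model K = D·(T − T_b), so D₁·(T₁ − T_b) = D₂·(T₂ − T_b).
21.1·(15.1 − T_b) = 6.2·(25.8 − T_b)
T_b = (21.1·15.1 − 6.2·25.8) / (21.1 − 6.2) = 158.65 / 14.9 = 10.648 °C ≈ 10.6 °C.

10.6 °C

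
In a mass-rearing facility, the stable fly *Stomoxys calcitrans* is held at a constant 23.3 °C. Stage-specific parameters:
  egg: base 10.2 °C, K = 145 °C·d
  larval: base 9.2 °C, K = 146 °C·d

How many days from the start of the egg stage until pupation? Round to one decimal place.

egg: 145 / (23.3 − 10.2) = 145 / 13.1 = 11.069 d.
larval: 146 / (23.3 − 9.2) = 146 / 14.1 = 10.355 d.
Sum = 21.423 ≈ 21.4 days.

21.4 days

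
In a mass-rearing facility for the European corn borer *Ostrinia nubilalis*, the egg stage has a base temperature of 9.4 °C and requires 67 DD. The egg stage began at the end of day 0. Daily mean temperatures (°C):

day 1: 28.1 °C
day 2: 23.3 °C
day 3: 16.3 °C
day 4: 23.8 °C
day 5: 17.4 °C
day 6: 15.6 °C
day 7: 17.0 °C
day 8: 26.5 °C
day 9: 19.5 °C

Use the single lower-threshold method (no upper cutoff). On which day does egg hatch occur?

Daily DD above 9.4 °C: 18.7, 13.9, 6.9, 14.4, 8.0, 6.2, 7.6, 17.1, 10.1.
Cumulative: 18.7, 32.6, 39.5, 53.9, 61.9, 68.1, 75.7, 92.8, 102.9.
The total first reaches 67 DD on day 6.

day 6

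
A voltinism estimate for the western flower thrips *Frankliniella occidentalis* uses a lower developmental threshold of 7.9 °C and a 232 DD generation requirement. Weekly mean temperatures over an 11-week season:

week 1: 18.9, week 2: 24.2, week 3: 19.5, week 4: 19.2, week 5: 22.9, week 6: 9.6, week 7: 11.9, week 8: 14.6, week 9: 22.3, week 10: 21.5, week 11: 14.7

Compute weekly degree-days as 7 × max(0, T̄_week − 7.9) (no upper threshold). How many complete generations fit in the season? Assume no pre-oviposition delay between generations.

3 generations

Weekly DD (7 × max(0, T̄ − 7.9)): 77.0, 114.1, 81.2, 79.1, 105.0, 11.9, 28.0, 46.9, 100.8, 95.2, 47.6.
Season total = 786.8 DD.
Complete generations = ⌊786.8 / 232⌋ = 3.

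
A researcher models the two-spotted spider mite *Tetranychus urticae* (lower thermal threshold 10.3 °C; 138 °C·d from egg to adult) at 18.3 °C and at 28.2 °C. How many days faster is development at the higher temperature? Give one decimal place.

9.5 days

At 18.3 °C: 138 / (18.3 − 10.3) = 138 / 8.0 = 17.250 d.
At 28.2 °C: 138 / (28.2 − 10.3) = 138 / 17.9 = 7.709 d.
Difference = |17.250 − 7.709| = 9.541 ≈ 9.5 days.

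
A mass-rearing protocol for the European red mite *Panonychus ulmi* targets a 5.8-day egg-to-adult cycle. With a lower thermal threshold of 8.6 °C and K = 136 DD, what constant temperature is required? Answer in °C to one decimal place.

Required daily accumulation = 136 / 5.8 = 23.448 DD/day.
T = T_base + 23.448 = 8.6 + 23.448 = 32.048 ≈ 32.0 °C.

32.0 °C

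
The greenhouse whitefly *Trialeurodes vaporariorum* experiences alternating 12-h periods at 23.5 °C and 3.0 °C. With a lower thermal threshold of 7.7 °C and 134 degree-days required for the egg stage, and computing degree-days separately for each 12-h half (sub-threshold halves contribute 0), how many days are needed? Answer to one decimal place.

17.0 days

Day half: max(0, 23.5 − 7.7) × 0.5 = 15.8 × 0.5 = 7.90 DD.
Night half: max(0, 3.0 − 7.7) × 0.5 = 0.0 × 0.5 = 0.00 DD.
Per 24 h: 7.90 DD/day.
Duration = 134 / 7.90 = 16.962 ≈ 17.0 days.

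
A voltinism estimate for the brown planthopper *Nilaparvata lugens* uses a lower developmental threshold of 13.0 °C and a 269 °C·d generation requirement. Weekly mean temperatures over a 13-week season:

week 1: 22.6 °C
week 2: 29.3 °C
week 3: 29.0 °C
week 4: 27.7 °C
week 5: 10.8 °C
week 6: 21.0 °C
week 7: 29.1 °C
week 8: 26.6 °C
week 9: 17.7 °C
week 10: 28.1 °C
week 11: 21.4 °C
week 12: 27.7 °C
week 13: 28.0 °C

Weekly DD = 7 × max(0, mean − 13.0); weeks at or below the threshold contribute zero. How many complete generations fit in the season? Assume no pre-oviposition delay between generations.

3 generations

Weekly DD (7 × max(0, T̄ − 13.0)): 67.2, 114.1, 112.0, 102.9, 0.0, 56.0, 112.7, 95.2, 32.9, 105.7, 58.8, 102.9, 105.0.
Season total = 1065.4 DD.
Complete generations = ⌊1065.4 / 269⌋ = 3.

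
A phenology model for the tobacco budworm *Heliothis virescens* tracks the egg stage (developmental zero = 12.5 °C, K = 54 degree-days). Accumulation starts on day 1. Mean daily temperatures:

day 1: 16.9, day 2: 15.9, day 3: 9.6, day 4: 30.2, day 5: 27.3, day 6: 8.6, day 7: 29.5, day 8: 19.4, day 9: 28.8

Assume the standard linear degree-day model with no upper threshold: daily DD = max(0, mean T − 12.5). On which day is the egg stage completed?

day 7

Daily DD above 12.5 °C: 4.4, 3.4, 0.0, 17.7, 14.8, 0.0, 17.0, 6.9, 16.3.
Cumulative: 4.4, 7.8, 7.8, 25.5, 40.3, 40.3, 57.3, 64.2, 80.5.
The total first reaches 54 DD on day 7.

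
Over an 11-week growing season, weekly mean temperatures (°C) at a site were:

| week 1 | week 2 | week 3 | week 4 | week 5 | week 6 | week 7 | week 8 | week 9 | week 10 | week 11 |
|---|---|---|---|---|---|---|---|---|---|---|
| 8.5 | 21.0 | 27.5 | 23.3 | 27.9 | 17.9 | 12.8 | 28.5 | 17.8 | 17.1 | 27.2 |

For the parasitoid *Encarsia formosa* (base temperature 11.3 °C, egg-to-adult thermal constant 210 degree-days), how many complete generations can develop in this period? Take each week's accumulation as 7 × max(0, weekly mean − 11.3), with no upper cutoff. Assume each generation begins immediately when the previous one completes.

3 generations

Weekly DD (7 × max(0, T̄ − 11.3)): 0.0, 67.9, 113.4, 84.0, 116.2, 46.2, 10.5, 120.4, 45.5, 40.6, 111.3.
Season total = 756.0 DD.
Complete generations = ⌊756.0 / 210⌋ = 3.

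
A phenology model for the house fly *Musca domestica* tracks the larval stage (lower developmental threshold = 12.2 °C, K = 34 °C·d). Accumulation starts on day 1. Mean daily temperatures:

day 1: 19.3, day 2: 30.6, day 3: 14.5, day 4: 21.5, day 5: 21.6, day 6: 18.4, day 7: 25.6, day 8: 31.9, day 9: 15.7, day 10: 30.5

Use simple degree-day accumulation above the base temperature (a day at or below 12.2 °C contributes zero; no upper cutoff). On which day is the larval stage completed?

day 4

Daily DD above 12.2 °C: 7.1, 18.4, 2.3, 9.3, 9.4, 6.2, 13.4, 19.7, 3.5, 18.3.
Cumulative: 7.1, 25.5, 27.8, 37.1, 46.5, 52.7, 66.1, 85.8, 89.3, 107.6.
The total first reaches 34 DD on day 4.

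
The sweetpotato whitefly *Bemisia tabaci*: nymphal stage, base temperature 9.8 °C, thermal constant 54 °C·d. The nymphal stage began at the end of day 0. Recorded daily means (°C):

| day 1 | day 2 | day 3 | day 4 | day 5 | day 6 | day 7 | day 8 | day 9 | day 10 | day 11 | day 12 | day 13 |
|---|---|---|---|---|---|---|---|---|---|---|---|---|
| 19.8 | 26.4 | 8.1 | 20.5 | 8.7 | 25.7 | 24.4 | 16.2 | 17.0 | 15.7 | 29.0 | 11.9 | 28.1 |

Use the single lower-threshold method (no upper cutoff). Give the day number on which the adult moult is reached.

day 7

Daily DD above 9.8 °C: 10.0, 16.6, 0.0, 10.7, 0.0, 15.9, 14.6, 6.4, 7.2, 5.9, 19.2, 2.1, 18.3.
Cumulative: 10.0, 26.6, 26.6, 37.3, 37.3, 53.2, 67.8, 74.2, 81.4, 87.3, 106.5, 108.6, 126.9.
The total first reaches 54 DD on day 7.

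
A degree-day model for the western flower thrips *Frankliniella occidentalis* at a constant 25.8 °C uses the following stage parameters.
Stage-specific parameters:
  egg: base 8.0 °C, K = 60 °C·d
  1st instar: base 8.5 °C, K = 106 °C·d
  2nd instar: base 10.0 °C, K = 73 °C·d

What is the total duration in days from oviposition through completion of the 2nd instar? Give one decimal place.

egg: 60 / (25.8 − 8.0) = 60 / 17.8 = 3.371 d.
1st instar: 106 / (25.8 − 8.5) = 106 / 17.3 = 6.127 d.
2nd instar: 73 / (25.8 − 10.0) = 73 / 15.8 = 4.620 d.
Sum = 14.118 ≈ 14.1 days.

14.1 days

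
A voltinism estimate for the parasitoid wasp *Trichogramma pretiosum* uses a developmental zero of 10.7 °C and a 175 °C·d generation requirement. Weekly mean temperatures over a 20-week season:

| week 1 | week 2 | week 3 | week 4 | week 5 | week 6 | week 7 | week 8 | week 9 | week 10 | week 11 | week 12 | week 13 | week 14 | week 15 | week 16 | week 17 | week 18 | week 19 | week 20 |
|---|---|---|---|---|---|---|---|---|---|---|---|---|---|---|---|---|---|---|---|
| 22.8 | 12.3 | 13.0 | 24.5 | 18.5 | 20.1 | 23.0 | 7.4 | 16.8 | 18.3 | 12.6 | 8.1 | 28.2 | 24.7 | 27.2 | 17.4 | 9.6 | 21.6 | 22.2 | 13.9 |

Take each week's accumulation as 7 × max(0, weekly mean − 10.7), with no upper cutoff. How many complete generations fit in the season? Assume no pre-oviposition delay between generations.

6 generations

Weekly DD (7 × max(0, T̄ − 10.7)): 84.7, 11.2, 16.1, 96.6, 54.6, 65.8, 86.1, 0.0, 42.7, 53.2, 13.3, 0.0, 122.5, 98.0, 115.5, 46.9, 0.0, 76.3, 80.5, 22.4.
Season total = 1086.4 DD.
Complete generations = ⌊1086.4 / 175⌋ = 6.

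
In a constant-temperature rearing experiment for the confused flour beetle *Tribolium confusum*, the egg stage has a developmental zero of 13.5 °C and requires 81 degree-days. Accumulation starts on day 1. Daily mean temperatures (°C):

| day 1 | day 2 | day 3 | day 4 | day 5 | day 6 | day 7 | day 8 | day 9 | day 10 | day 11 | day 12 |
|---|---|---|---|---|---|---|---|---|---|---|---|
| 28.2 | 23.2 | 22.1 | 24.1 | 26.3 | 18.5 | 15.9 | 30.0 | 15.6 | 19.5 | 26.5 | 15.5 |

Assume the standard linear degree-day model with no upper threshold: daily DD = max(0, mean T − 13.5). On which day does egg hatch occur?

day 9

Daily DD above 13.5 °C: 14.7, 9.7, 8.6, 10.6, 12.8, 5.0, 2.4, 16.5, 2.1, 6.0, 13.0, 2.0.
Cumulative: 14.7, 24.4, 33.0, 43.6, 56.4, 61.4, 63.8, 80.3, 82.4, 88.4, 101.4, 103.4.
The total first reaches 81 DD on day 9.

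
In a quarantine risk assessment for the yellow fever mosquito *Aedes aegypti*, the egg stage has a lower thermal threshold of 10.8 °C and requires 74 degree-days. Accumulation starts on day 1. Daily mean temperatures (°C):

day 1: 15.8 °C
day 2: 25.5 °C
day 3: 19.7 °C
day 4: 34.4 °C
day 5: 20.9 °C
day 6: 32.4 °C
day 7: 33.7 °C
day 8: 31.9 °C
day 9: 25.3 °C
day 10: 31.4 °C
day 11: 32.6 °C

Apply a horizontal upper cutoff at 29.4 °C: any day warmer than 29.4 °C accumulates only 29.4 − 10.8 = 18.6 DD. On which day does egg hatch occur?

day 6

Daily DD above 10.8 °C (capped at 18.6): 5.0, 14.7, 8.9, 18.6, 10.1, 18.6, 18.6, 18.6, 14.5, 18.6, 18.6.
Cumulative: 5.0, 19.7, 28.6, 47.2, 57.3, 75.9, 94.5, 113.1, 127.6, 146.2, 164.8.
The total first reaches 74 DD on day 6.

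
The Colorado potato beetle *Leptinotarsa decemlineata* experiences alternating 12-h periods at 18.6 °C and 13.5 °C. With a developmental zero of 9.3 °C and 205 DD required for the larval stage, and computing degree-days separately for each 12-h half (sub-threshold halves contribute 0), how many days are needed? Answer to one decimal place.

Day half: max(0, 18.6 − 9.3) × 0.5 = 9.3 × 0.5 = 4.65 DD.
Night half: max(0, 13.5 − 9.3) × 0.5 = 4.2 × 0.5 = 2.10 DD.
Per 24 h: 6.75 DD/day.
Duration = 205 / 6.75 = 30.370 ≈ 30.4 days.

30.4 days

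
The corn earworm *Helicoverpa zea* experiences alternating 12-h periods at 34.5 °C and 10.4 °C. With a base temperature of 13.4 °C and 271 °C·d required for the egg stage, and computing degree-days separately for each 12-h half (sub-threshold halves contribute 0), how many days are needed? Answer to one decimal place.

25.7 days

Day half: max(0, 34.5 − 13.4) × 0.5 = 21.1 × 0.5 = 10.55 DD.
Night half: max(0, 10.4 − 13.4) × 0.5 = 0.0 × 0.5 = 0.00 DD.
Per 24 h: 10.55 DD/day.
Duration = 271 / 10.55 = 25.687 ≈ 25.7 days.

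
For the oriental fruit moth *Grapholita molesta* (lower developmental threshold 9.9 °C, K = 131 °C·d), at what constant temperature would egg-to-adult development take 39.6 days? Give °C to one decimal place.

Required daily accumulation = 131 / 39.6 = 3.308 DD/day.
T = T_base + 3.308 = 9.9 + 3.308 = 13.208 ≈ 13.2 °C.

13.2 °C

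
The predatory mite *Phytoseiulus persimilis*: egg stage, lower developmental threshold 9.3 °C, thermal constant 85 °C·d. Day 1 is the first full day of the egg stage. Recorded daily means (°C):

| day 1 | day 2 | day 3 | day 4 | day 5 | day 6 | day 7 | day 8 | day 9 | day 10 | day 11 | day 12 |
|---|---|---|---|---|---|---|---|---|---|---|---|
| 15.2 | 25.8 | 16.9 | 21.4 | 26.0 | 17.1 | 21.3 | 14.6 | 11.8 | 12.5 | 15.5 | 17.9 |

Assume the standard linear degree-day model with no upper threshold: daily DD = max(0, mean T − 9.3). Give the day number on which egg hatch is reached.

Daily DD above 9.3 °C: 5.9, 16.5, 7.6, 12.1, 16.7, 7.8, 12.0, 5.3, 2.5, 3.2, 6.2, 8.6.
Cumulative: 5.9, 22.4, 30.0, 42.1, 58.8, 66.6, 78.6, 83.9, 86.4, 89.6, 95.8, 104.4.
The total first reaches 85 DD on day 9.

day 9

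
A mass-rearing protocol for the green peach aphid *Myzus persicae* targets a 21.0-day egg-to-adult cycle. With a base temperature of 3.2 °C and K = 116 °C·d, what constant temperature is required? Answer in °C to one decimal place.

8.7 °C

Required daily accumulation = 116 / 21.0 = 5.524 DD/day.
T = T_base + 5.524 = 3.2 + 5.524 = 8.724 ≈ 8.7 °C.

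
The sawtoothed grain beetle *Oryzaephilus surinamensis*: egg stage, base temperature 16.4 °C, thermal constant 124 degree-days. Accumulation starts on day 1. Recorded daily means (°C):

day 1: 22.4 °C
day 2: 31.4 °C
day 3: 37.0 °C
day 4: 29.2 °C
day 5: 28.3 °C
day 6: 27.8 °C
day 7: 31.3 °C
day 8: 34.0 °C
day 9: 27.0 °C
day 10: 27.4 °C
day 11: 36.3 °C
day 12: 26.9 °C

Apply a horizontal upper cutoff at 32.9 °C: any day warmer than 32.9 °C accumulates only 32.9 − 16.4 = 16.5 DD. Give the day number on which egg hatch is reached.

Daily DD above 16.4 °C (capped at 16.5): 6.0, 15.0, 16.5, 12.8, 11.9, 11.4, 14.9, 16.5, 10.6, 11.0, 16.5, 10.5.
Cumulative: 6.0, 21.0, 37.5, 50.3, 62.2, 73.6, 88.5, 105.0, 115.6, 126.6, 143.1, 153.6.
The total first reaches 124 DD on day 10.

day 10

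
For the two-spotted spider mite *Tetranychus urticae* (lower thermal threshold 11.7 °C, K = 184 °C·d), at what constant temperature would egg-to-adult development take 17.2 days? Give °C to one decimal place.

Required daily accumulation = 184 / 17.2 = 10.698 DD/day.
T = T_base + 10.698 = 11.7 + 10.698 = 22.398 ≈ 22.4 °C.

22.4 °C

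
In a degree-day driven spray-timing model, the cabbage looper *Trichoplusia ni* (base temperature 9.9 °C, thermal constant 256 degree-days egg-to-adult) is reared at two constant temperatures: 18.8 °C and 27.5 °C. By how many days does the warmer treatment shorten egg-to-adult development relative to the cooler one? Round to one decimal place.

14.2 days

At 18.8 °C: 256 / (18.8 − 9.9) = 256 / 8.9 = 28.764 d.
At 27.5 °C: 256 / (27.5 − 9.9) = 256 / 17.6 = 14.545 d.
Difference = |28.764 − 14.545| = 14.219 ≈ 14.2 days.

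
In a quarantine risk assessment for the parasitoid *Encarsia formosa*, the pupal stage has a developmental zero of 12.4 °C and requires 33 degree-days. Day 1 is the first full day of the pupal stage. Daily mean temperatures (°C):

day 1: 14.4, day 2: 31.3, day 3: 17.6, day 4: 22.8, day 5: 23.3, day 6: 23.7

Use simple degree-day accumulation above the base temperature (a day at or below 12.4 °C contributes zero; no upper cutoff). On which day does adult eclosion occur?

Daily DD above 12.4 °C: 2.0, 18.9, 5.2, 10.4, 10.9, 11.3.
Cumulative: 2.0, 20.9, 26.1, 36.5, 47.4, 58.7.
The total first reaches 33 DD on day 4.

day 4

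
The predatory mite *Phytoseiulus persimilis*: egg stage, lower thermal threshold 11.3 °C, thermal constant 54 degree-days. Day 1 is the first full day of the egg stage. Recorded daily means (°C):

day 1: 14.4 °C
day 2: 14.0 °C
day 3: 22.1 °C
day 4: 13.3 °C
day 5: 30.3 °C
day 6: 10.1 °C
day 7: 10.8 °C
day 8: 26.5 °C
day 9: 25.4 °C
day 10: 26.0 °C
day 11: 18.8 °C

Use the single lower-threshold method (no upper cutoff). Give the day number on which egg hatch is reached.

day 9

Daily DD above 11.3 °C: 3.1, 2.7, 10.8, 2.0, 19.0, 0.0, 0.0, 15.2, 14.1, 14.7, 7.5.
Cumulative: 3.1, 5.8, 16.6, 18.6, 37.6, 37.6, 37.6, 52.8, 66.9, 81.6, 89.1.
The total first reaches 54 DD on day 9.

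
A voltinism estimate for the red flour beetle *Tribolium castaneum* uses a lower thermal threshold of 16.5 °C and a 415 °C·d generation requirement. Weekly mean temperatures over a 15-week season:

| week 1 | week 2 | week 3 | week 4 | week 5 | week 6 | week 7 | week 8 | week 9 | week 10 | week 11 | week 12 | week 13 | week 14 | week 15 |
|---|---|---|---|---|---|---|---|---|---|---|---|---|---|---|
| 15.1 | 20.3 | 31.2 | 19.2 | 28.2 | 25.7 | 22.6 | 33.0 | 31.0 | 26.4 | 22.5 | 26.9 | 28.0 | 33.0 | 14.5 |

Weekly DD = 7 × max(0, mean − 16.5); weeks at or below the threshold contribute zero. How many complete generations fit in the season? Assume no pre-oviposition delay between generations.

2 generations

Weekly DD (7 × max(0, T̄ − 16.5)): 0.0, 26.6, 102.9, 18.9, 81.9, 64.4, 42.7, 115.5, 101.5, 69.3, 42.0, 72.8, 80.5, 115.5, 0.0.
Season total = 934.5 DD.
Complete generations = ⌊934.5 / 415⌋ = 2.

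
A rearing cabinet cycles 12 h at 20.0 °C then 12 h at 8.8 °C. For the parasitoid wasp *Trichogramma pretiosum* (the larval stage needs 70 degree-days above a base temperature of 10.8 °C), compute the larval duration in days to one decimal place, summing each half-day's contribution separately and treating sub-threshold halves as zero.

Day half: max(0, 20.0 − 10.8) × 0.5 = 9.2 × 0.5 = 4.60 DD.
Night half: max(0, 8.8 − 10.8) × 0.5 = 0.0 × 0.5 = 0.00 DD.
Per 24 h: 4.60 DD/day.
Duration = 70 / 4.60 = 15.217 ≈ 15.2 days.

15.2 days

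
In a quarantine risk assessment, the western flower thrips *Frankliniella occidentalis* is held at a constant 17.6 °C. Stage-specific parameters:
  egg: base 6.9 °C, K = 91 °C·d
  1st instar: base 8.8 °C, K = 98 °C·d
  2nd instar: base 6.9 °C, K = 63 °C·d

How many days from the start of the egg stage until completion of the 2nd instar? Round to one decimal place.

egg: 91 / (17.6 − 6.9) = 91 / 10.7 = 8.505 d.
1st instar: 98 / (17.6 − 8.8) = 98 / 8.8 = 11.136 d.
2nd instar: 63 / (17.6 − 6.9) = 63 / 10.7 = 5.888 d.
Sum = 25.529 ≈ 25.5 days.

25.5 days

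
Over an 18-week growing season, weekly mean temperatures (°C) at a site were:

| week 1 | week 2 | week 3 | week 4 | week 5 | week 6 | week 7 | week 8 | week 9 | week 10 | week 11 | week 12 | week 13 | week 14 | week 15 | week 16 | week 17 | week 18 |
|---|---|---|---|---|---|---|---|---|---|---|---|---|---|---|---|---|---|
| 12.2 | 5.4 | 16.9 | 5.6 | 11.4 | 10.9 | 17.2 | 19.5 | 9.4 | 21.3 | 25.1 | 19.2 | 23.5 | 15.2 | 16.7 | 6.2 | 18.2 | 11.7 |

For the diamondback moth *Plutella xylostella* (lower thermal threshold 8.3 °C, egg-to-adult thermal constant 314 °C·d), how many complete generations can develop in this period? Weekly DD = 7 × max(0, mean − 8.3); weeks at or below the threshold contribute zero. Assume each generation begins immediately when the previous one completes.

2 generations

Weekly DD (7 × max(0, T̄ − 8.3)): 27.3, 0.0, 60.2, 0.0, 21.7, 18.2, 62.3, 78.4, 7.7, 91.0, 117.6, 76.3, 106.4, 48.3, 58.8, 0.0, 69.3, 23.8.
Season total = 867.3 DD.
Complete generations = ⌊867.3 / 314⌋ = 2.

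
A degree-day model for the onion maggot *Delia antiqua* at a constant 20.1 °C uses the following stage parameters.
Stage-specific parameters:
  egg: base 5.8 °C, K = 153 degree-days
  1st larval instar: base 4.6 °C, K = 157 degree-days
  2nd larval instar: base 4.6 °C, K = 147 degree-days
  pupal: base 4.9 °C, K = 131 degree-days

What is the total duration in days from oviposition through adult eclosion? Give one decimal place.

38.9 days

egg: 153 / (20.1 − 5.8) = 153 / 14.3 = 10.699 d.
1st larval instar: 157 / (20.1 − 4.6) = 157 / 15.5 = 10.129 d.
2nd larval instar: 147 / (20.1 − 4.6) = 147 / 15.5 = 9.484 d.
pupal: 131 / (20.1 − 4.9) = 131 / 15.2 = 8.618 d.
Sum = 38.931 ≈ 38.9 days.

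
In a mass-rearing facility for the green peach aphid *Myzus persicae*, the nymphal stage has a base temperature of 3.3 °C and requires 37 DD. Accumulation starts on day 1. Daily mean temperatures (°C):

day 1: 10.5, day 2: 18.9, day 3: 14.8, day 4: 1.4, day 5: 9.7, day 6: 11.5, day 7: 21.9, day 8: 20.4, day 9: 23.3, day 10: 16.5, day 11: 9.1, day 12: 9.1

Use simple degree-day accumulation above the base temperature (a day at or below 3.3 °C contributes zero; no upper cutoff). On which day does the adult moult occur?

day 5

Daily DD above 3.3 °C: 7.2, 15.6, 11.5, 0.0, 6.4, 8.2, 18.6, 17.1, 20.0, 13.2, 5.8, 5.8.
Cumulative: 7.2, 22.8, 34.3, 34.3, 40.7, 48.9, 67.5, 84.6, 104.6, 117.8, 123.6, 129.4.
The total first reaches 37 DD on day 5.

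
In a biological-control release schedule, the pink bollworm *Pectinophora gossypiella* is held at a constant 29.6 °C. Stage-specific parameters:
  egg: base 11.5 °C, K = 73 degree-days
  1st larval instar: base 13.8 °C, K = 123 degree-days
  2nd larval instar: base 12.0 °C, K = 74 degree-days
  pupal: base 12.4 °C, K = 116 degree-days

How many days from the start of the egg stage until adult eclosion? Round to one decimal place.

22.8 days

egg: 73 / (29.6 − 11.5) = 73 / 18.1 = 4.033 d.
1st larval instar: 123 / (29.6 − 13.8) = 123 / 15.8 = 7.785 d.
2nd larval instar: 74 / (29.6 − 12.0) = 74 / 17.6 = 4.205 d.
pupal: 116 / (29.6 − 12.4) = 116 / 17.2 = 6.744 d.
Sum = 22.767 ≈ 22.8 days.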